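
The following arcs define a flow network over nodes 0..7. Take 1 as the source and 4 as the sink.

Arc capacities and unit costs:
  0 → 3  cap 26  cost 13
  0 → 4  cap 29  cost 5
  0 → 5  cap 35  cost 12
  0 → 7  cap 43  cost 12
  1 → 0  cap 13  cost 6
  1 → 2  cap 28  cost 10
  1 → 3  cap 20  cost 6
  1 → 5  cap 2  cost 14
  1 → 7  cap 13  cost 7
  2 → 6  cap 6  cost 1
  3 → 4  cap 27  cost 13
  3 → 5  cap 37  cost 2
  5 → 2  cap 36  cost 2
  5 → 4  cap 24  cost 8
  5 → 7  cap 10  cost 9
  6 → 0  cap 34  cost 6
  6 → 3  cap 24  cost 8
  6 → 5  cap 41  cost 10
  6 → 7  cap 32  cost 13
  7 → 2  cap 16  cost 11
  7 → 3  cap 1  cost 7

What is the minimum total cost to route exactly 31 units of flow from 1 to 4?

Minimum cost for 31 units: 431

shortest-cost path #1: 1→0→4 push 13 @ unit cost 11 (adds 143)
shortest-cost path #2: 1→3→5→4 push 18 @ unit cost 16 (adds 288)
total cost = 431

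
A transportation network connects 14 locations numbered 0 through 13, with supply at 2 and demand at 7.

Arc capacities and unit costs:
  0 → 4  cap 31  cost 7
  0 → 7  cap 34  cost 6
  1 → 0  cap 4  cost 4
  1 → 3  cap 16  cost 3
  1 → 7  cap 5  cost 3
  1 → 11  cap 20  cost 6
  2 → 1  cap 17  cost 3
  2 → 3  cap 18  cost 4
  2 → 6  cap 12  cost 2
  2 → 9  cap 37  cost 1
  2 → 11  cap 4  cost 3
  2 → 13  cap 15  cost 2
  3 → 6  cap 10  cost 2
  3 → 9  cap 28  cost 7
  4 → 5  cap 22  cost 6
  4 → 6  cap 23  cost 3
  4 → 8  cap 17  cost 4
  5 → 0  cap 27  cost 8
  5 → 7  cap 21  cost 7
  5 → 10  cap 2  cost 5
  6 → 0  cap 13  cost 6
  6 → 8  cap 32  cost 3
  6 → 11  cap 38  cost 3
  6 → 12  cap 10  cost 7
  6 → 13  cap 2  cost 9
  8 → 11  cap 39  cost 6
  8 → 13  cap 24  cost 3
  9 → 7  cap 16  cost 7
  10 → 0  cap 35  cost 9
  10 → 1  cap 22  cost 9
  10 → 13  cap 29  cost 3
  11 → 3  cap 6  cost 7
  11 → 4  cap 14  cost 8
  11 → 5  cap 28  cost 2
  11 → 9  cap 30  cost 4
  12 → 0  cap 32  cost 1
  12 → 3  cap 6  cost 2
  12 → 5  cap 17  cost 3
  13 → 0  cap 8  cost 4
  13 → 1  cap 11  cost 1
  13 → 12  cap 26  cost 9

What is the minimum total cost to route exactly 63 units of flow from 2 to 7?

shortest-cost path #1: 2→1→7 push 5 @ unit cost 6 (adds 30)
shortest-cost path #2: 2→9→7 push 16 @ unit cost 8 (adds 128)
shortest-cost path #3: 2→13→0→7 push 8 @ unit cost 12 (adds 96)
shortest-cost path #4: 2→11→5→7 push 4 @ unit cost 12 (adds 48)
shortest-cost path #5: 2→1→0→7 push 4 @ unit cost 13 (adds 52)
shortest-cost path #6: 2→6→0→7 push 12 @ unit cost 14 (adds 168)
shortest-cost path #7: 2→3→6→0→7 push 1 @ unit cost 18 (adds 18)
shortest-cost path #8: 2→3→6→11→5→7 push 9 @ unit cost 18 (adds 162)
shortest-cost path #9: 2→13→12→0→7 push 4 @ unit cost 18 (adds 72)
total cost = 774

Minimum cost for 63 units: 774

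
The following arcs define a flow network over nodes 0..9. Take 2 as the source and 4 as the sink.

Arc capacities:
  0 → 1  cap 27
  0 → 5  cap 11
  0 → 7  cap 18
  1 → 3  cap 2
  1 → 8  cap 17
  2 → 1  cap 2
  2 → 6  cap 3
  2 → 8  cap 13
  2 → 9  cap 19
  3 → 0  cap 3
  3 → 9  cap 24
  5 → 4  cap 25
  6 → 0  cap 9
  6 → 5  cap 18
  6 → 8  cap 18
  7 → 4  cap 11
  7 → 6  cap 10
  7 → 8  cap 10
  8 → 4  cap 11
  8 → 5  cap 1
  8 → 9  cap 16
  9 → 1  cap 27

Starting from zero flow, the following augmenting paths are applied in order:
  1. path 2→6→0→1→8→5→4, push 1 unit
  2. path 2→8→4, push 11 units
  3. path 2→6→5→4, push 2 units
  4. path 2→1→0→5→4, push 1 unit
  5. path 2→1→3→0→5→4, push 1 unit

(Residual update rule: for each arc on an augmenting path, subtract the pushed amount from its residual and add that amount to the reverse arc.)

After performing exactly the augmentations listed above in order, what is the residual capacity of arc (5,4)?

after path 1 (2→6→0→1→8→5→4, push 1): res(5,4)=24
after path 2 (2→8→4, push 11): res(5,4)=24
after path 3 (2→6→5→4, push 2): res(5,4)=22
after path 4 (2→1→0→5→4, push 1): res(5,4)=21
after path 5 (2→1→3→0→5→4, push 1): res(5,4)=20

Residual capacity of (5,4): 20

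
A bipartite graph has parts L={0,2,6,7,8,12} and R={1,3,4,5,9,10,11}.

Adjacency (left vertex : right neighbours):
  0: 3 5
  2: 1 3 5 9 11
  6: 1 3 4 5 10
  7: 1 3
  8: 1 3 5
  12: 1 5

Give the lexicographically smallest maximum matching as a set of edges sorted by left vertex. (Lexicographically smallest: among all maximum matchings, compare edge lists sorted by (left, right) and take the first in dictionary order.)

|M| = 5 (so the lex-smallest maximum matching has 5 edges)
process left vertices in ascending order; for each, take the smallest-labelled available neighbour that still permits 5 edges overall, or leave it unmatched if none does
lex-smallest matching: {0-3, 2-9, 6-4, 7-1, 8-5}

Lex-smallest maximum matching: {(0,3), (2,9), (6,4), (7,1), (8,5)}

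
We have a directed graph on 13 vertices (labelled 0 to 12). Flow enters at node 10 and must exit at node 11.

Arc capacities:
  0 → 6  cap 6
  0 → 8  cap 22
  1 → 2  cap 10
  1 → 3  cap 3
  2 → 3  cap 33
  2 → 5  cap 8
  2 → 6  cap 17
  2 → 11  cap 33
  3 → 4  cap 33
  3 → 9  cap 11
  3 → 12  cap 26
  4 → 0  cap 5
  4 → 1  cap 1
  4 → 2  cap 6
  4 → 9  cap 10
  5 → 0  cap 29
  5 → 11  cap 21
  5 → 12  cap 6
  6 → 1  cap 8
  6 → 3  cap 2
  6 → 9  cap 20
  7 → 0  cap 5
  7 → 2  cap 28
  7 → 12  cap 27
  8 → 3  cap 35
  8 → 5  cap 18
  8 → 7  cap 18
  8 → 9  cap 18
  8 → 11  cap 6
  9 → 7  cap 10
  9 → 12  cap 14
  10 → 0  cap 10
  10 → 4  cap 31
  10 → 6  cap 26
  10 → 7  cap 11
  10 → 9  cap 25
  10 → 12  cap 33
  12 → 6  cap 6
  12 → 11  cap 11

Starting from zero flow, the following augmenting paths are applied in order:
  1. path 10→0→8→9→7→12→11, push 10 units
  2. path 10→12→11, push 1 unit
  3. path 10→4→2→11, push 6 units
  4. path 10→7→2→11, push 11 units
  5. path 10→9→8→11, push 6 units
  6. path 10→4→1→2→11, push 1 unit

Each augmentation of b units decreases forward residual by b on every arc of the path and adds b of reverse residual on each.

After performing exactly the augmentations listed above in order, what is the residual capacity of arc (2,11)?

Residual capacity of (2,11): 15

after path 1 (10→0→8→9→7→12→11, push 10): res(2,11)=33
after path 2 (10→12→11, push 1): res(2,11)=33
after path 3 (10→4→2→11, push 6): res(2,11)=27
after path 4 (10→7→2→11, push 11): res(2,11)=16
after path 5 (10→9→8→11, push 6): res(2,11)=16
after path 6 (10→4→1→2→11, push 1): res(2,11)=15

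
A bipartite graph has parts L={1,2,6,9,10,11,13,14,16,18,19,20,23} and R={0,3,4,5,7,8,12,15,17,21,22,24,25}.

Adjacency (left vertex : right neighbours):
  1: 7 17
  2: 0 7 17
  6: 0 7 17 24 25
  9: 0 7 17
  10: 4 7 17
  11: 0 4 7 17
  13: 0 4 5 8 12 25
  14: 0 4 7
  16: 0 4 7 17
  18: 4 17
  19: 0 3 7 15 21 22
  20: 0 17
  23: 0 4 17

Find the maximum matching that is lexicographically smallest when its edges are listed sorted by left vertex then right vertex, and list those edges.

Lex-smallest maximum matching: {(1,7), (2,0), (6,24), (9,17), (10,4), (13,5), (19,3)}

|M| = 7 (so the lex-smallest maximum matching has 7 edges)
process left vertices in ascending order; for each, take the smallest-labelled available neighbour that still permits 7 edges overall, or leave it unmatched if none does
lex-smallest matching: {1-7, 2-0, 6-24, 9-17, 10-4, 13-5, 19-3}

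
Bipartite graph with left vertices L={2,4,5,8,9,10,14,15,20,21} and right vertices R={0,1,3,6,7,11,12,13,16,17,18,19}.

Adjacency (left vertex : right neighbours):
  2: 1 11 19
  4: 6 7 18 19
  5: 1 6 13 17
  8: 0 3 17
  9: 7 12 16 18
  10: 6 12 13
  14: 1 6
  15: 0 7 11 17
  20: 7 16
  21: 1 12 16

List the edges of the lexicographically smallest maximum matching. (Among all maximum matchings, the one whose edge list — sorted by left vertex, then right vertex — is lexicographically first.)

Lex-smallest maximum matching: {(2,1), (4,7), (5,17), (8,0), (9,18), (10,13), (14,6), (15,11), (20,16), (21,12)}

|M| = 10 (so the lex-smallest maximum matching has 10 edges)
process left vertices in ascending order; for each, take the smallest-labelled available neighbour that still permits 10 edges overall, or leave it unmatched if none does
lex-smallest matching: {2-1, 4-7, 5-17, 8-0, 9-18, 10-13, 14-6, 15-11, 20-16, 21-12}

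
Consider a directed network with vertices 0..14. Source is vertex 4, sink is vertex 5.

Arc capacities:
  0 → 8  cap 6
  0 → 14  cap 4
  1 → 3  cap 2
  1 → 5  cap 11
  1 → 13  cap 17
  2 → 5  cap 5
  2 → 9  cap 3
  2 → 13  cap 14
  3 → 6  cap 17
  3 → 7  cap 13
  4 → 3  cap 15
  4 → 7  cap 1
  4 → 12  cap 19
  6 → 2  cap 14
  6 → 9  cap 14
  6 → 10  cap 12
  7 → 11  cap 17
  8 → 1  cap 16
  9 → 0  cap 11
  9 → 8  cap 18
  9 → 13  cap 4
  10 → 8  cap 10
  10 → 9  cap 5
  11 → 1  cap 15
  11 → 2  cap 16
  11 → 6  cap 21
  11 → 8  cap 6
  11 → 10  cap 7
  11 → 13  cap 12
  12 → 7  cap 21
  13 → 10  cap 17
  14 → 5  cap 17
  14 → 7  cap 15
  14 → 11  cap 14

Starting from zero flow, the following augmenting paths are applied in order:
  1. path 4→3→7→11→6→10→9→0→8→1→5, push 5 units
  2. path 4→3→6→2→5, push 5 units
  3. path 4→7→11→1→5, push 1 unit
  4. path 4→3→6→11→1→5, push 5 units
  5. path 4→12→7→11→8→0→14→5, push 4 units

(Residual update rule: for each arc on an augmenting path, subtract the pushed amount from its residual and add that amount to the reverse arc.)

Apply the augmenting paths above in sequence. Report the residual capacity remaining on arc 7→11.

Residual capacity of (7,11): 7

after path 1 (4→3→7→11→6→10→9→0→8→1→5, push 5): res(7,11)=12
after path 2 (4→3→6→2→5, push 5): res(7,11)=12
after path 3 (4→7→11→1→5, push 1): res(7,11)=11
after path 4 (4→3→6→11→1→5, push 5): res(7,11)=11
after path 5 (4→12→7→11→8→0→14→5, push 4): res(7,11)=7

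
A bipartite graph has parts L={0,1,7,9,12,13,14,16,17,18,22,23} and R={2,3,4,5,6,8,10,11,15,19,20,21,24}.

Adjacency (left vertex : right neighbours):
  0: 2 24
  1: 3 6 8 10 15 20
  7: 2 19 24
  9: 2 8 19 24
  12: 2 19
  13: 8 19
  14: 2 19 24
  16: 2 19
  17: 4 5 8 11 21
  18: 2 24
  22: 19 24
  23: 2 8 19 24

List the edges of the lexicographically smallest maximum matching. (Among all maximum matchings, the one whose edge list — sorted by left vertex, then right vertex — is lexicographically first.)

Lex-smallest maximum matching: {(0,2), (1,3), (7,19), (9,8), (14,24), (17,4)}

|M| = 6 (so the lex-smallest maximum matching has 6 edges)
process left vertices in ascending order; for each, take the smallest-labelled available neighbour that still permits 6 edges overall, or leave it unmatched if none does
lex-smallest matching: {0-2, 1-3, 7-19, 9-8, 14-24, 17-4}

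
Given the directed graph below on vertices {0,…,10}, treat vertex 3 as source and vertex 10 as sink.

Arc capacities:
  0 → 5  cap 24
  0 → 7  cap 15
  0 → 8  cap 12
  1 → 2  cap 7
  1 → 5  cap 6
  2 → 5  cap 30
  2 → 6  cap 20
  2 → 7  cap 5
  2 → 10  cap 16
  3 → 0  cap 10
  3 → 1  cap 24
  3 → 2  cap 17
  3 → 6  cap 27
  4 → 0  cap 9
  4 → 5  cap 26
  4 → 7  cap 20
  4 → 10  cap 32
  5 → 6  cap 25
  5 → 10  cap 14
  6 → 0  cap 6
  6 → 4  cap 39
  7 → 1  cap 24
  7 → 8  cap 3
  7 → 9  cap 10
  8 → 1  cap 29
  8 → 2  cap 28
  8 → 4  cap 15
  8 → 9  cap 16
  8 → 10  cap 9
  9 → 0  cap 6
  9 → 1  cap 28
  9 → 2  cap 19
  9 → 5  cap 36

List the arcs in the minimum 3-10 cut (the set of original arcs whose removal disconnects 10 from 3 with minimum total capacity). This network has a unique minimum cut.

augment #1: 3→2→10 push 16
augment #2: 3→0→5→10 push 10
augment #3: 3→1→5→10 push 4
augment #4: 3→6→4→10 push 27
augment #5: 3→2→6→4→10 push 1
augment #6: 3→1→2→6→4→10 push 4
augment #7: 3→1→2→7→8→10 push 3
augment #8: 3→1→5→0→8→10 push 2
max flow = 67; residual-reachable set from 3 gives S-side
cut edges (S→T): {(1,2), (1,5), (3,0), (3,2), (3,6)} total cap 67

Min-cut arcs: {(1,2), (1,5), (3,0), (3,2), (3,6)} (total capacity 67)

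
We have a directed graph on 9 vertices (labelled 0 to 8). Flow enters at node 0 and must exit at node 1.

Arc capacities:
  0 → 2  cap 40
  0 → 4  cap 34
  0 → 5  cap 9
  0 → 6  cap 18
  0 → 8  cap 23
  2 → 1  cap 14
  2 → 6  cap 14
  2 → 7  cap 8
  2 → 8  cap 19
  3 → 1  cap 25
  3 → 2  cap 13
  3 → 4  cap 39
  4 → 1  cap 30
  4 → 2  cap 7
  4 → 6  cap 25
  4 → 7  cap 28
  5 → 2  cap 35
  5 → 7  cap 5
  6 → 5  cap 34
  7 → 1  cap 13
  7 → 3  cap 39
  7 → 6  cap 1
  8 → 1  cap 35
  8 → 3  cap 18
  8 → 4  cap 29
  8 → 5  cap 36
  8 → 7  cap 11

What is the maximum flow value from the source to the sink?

Maximum flow value: 103

augment #1: 0→2→1 bottleneck 14, total now 14
augment #2: 0→4→1 bottleneck 30, total now 44
augment #3: 0→8→1 bottleneck 23, total now 67
augment #4: 0→2→7→1 bottleneck 8, total now 75
augment #5: 0→2→8→1 bottleneck 12, total now 87
augment #6: 0→4→7→1 bottleneck 4, total now 91
augment #7: 0→5→7→1 bottleneck 1, total now 92
augment #8: 0→2→8→3→1 bottleneck 6, total now 98
augment #9: 0→5→7→3→1 bottleneck 4, total now 102
augment #10: 0→5→2→8→3→1 bottleneck 1, total now 103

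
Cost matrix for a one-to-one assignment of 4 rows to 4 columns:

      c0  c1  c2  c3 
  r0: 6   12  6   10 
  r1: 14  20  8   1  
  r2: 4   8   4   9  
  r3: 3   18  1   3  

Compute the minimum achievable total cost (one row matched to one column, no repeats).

Minimum assignment cost: 16

optimal assignment: row0→col0 (cost 6), row1→col3 (cost 1), row2→col1 (cost 8), row3→col2 (cost 1)
total = 6 + 1 + 8 + 1 = 16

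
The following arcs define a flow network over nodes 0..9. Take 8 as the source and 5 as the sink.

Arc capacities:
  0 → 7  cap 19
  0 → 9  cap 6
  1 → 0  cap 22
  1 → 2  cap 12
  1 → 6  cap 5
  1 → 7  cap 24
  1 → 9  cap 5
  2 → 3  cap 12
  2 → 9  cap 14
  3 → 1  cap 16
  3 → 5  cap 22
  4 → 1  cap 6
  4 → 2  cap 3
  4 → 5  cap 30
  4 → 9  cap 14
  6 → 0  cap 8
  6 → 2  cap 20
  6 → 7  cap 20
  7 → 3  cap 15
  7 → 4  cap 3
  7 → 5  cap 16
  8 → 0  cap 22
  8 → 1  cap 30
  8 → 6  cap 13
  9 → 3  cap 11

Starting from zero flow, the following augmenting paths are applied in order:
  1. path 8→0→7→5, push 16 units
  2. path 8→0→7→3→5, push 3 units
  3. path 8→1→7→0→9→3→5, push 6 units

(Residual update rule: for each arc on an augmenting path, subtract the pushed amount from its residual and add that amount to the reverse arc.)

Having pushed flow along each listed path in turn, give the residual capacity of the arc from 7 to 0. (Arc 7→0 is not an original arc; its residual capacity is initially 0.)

Residual capacity of (7,0): 13

after path 1 (8→0→7→5, push 16): res(7,0)=16
after path 2 (8→0→7→3→5, push 3): res(7,0)=19
after path 3 (8→1→7→0→9→3→5, push 6): res(7,0)=13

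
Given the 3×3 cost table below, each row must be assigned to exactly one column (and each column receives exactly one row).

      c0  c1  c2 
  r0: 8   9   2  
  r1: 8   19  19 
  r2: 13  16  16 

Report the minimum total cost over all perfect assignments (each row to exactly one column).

Minimum assignment cost: 26

optimal assignment: row0→col2 (cost 2), row1→col0 (cost 8), row2→col1 (cost 16)
total = 2 + 8 + 16 = 26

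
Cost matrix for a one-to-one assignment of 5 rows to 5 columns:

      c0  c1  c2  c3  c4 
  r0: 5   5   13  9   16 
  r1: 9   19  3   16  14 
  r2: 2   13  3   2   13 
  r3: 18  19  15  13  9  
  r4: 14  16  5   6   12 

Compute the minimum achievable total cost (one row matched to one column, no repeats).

Minimum assignment cost: 25

optimal assignment: row0→col1 (cost 5), row1→col2 (cost 3), row2→col0 (cost 2), row3→col4 (cost 9), row4→col3 (cost 6)
total = 5 + 3 + 2 + 9 + 6 = 25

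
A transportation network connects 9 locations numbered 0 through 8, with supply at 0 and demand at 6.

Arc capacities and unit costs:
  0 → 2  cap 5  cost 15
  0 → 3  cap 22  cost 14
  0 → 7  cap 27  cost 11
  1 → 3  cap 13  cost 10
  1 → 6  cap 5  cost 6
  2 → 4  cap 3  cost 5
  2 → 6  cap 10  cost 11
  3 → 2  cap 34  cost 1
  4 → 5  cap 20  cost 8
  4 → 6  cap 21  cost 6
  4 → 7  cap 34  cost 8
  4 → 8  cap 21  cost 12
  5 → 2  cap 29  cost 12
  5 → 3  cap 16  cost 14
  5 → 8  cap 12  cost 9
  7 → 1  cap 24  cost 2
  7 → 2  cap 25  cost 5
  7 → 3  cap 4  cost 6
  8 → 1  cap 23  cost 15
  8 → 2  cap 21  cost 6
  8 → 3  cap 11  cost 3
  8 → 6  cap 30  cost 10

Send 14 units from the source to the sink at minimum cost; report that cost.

shortest-cost path #1: 0→7→1→6 push 5 @ unit cost 19 (adds 95)
shortest-cost path #2: 0→2→6 push 5 @ unit cost 26 (adds 130)
shortest-cost path #3: 0→3→2→6 push 4 @ unit cost 26 (adds 104)
total cost = 329

Minimum cost for 14 units: 329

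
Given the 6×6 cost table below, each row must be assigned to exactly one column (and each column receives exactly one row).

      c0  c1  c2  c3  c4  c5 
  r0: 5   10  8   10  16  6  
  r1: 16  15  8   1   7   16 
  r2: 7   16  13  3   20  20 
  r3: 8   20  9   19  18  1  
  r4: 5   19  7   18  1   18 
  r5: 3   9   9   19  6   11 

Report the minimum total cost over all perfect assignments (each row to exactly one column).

Minimum assignment cost: 26

optimal assignment: row0→col1 (cost 10), row1→col2 (cost 8), row2→col3 (cost 3), row3→col5 (cost 1), row4→col4 (cost 1), row5→col0 (cost 3)
total = 10 + 8 + 3 + 1 + 1 + 3 = 26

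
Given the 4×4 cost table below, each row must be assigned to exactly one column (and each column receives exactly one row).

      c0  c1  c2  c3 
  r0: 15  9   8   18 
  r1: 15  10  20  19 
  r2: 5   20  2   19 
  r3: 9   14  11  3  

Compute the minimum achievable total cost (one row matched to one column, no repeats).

optimal assignment: row0→col2 (cost 8), row1→col1 (cost 10), row2→col0 (cost 5), row3→col3 (cost 3)
total = 8 + 10 + 5 + 3 = 26

Minimum assignment cost: 26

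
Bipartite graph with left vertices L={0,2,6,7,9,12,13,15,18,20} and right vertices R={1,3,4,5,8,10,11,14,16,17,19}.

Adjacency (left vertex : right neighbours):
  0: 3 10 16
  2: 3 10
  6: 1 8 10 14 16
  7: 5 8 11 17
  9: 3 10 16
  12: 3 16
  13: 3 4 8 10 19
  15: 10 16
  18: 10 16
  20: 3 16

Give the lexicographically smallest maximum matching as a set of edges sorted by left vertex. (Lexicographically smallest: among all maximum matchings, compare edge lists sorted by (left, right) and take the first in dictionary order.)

Lex-smallest maximum matching: {(0,3), (2,10), (6,1), (7,5), (9,16), (13,4)}

|M| = 6 (so the lex-smallest maximum matching has 6 edges)
process left vertices in ascending order; for each, take the smallest-labelled available neighbour that still permits 6 edges overall, or leave it unmatched if none does
lex-smallest matching: {0-3, 2-10, 6-1, 7-5, 9-16, 13-4}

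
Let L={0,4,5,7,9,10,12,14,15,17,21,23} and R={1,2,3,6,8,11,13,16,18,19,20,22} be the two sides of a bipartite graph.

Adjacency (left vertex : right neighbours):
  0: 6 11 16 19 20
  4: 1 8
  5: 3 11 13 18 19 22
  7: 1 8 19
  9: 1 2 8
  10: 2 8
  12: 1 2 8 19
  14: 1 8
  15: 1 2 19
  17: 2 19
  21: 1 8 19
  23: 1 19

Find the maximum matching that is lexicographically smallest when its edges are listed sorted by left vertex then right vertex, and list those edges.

Lex-smallest maximum matching: {(0,6), (4,1), (5,3), (7,8), (9,2), (12,19)}

|M| = 6 (so the lex-smallest maximum matching has 6 edges)
process left vertices in ascending order; for each, take the smallest-labelled available neighbour that still permits 6 edges overall, or leave it unmatched if none does
lex-smallest matching: {0-6, 4-1, 5-3, 7-8, 9-2, 12-19}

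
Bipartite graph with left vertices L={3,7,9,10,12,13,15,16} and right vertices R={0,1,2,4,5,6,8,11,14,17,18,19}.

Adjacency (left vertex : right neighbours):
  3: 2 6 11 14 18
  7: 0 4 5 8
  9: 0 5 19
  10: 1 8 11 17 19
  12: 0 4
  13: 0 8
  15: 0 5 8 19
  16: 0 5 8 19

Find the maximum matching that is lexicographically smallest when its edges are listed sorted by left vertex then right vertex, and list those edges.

Lex-smallest maximum matching: {(3,2), (7,0), (9,5), (10,1), (12,4), (13,8), (15,19)}

|M| = 7 (so the lex-smallest maximum matching has 7 edges)
process left vertices in ascending order; for each, take the smallest-labelled available neighbour that still permits 7 edges overall, or leave it unmatched if none does
lex-smallest matching: {3-2, 7-0, 9-5, 10-1, 12-4, 13-8, 15-19}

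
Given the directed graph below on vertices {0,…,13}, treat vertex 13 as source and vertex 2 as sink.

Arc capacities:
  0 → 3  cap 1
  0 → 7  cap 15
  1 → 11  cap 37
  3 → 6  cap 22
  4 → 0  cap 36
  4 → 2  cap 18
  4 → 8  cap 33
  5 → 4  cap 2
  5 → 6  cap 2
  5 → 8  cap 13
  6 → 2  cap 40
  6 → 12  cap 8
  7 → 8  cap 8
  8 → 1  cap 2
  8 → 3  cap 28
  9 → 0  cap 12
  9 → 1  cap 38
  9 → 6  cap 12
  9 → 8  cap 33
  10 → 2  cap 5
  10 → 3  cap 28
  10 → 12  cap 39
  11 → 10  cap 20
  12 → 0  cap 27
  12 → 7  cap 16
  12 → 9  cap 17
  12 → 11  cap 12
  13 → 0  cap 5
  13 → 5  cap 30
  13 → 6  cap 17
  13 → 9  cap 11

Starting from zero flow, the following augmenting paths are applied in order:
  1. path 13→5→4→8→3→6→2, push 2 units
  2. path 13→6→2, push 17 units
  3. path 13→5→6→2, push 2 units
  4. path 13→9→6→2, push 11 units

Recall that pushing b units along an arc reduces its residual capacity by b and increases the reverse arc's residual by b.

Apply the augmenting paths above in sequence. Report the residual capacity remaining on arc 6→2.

after path 1 (13→5→4→8→3→6→2, push 2): res(6,2)=38
after path 2 (13→6→2, push 17): res(6,2)=21
after path 3 (13→5→6→2, push 2): res(6,2)=19
after path 4 (13→9→6→2, push 11): res(6,2)=8

Residual capacity of (6,2): 8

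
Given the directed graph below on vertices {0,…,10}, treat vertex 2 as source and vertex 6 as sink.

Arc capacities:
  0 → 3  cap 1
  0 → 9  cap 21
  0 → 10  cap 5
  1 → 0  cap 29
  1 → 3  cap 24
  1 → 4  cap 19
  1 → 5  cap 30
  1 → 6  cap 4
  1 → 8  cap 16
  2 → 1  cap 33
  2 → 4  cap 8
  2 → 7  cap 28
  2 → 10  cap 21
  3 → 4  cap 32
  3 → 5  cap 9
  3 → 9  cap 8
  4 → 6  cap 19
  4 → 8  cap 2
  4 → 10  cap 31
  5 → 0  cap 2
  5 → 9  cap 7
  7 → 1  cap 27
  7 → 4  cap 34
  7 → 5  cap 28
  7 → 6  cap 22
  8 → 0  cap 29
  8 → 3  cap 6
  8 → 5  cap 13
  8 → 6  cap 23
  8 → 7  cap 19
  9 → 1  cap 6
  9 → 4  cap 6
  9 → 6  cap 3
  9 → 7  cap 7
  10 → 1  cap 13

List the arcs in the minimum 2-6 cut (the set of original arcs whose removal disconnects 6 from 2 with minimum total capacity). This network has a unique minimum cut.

augment #1: 2→1→6 push 4
augment #2: 2→4→6 push 8
augment #3: 2→7→6 push 22
augment #4: 2→1→4→6 push 11
augment #5: 2→1→8→6 push 16
augment #6: 2→1→0→9→6 push 2
augment #7: 2→7→4→8→6 push 2
augment #8: 2→7→5→9→6 push 1
max flow = 66; residual-reachable set from 2 gives S-side
cut edges (S→T): {(1,6), (1,8), (4,6), (4,8), (7,6), (9,6)} total cap 66

Min-cut arcs: {(1,6), (1,8), (4,6), (4,8), (7,6), (9,6)} (total capacity 66)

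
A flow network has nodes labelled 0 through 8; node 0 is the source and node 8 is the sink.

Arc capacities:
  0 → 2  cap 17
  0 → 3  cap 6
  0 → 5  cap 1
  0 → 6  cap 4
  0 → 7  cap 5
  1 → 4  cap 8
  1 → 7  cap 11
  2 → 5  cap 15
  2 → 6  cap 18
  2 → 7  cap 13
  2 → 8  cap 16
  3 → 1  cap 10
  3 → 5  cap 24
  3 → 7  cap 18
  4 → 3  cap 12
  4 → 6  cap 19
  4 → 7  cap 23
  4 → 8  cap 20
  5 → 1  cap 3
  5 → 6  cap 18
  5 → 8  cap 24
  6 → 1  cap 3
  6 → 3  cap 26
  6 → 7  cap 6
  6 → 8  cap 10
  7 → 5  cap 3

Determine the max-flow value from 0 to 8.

augment #1: 0→2→8 bottleneck 16, total now 16
augment #2: 0→5→8 bottleneck 1, total now 17
augment #3: 0→6→8 bottleneck 4, total now 21
augment #4: 0→2→5→8 bottleneck 1, total now 22
augment #5: 0→3→5→8 bottleneck 6, total now 28
augment #6: 0→7→5→8 bottleneck 3, total now 31

Maximum flow value: 31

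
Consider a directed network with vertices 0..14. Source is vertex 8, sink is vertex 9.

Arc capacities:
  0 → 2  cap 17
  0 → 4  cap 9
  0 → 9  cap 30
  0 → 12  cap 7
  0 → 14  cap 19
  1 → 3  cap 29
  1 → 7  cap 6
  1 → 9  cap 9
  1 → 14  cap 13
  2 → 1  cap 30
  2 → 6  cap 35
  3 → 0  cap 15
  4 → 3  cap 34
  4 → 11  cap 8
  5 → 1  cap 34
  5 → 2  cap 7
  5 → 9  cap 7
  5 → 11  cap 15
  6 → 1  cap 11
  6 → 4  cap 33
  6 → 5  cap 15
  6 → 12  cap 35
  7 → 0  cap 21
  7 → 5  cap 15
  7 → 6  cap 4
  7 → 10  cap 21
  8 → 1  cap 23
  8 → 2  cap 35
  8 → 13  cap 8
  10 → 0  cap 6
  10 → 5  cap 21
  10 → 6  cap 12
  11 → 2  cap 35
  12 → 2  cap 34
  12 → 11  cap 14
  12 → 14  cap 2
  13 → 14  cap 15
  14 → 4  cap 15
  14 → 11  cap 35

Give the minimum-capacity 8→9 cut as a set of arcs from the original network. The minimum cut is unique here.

augment #1: 8→1→9 push 9
augment #2: 8→1→3→0→9 push 14
augment #3: 8→2→6→5→9 push 7
augment #4: 8→2→1→3→0→9 push 1
augment #5: 8→2→1→7→0→9 push 6
max flow = 37; residual-reachable set from 8 gives S-side
cut edges (S→T): {(1,7), (1,9), (3,0), (5,9)} total cap 37

Min-cut arcs: {(1,7), (1,9), (3,0), (5,9)} (total capacity 37)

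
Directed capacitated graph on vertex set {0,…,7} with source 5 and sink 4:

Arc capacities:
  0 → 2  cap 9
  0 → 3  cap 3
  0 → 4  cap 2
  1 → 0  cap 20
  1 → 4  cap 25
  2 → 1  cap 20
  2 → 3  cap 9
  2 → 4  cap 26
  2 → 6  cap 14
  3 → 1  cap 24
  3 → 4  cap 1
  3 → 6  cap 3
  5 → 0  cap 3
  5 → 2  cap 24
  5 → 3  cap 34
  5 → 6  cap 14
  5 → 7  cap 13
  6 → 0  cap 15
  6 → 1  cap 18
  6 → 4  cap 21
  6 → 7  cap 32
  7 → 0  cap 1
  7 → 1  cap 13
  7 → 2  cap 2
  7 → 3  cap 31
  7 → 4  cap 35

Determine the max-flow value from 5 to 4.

Maximum flow value: 82

augment #1: 5→0→4 bottleneck 2, total now 2
augment #2: 5→2→4 bottleneck 24, total now 26
augment #3: 5→3→4 bottleneck 1, total now 27
augment #4: 5→6→4 bottleneck 14, total now 41
augment #5: 5→7→4 bottleneck 13, total now 54
augment #6: 5→0→2→4 bottleneck 1, total now 55
augment #7: 5→3→1→4 bottleneck 24, total now 79
augment #8: 5→3→6→4 bottleneck 3, total now 82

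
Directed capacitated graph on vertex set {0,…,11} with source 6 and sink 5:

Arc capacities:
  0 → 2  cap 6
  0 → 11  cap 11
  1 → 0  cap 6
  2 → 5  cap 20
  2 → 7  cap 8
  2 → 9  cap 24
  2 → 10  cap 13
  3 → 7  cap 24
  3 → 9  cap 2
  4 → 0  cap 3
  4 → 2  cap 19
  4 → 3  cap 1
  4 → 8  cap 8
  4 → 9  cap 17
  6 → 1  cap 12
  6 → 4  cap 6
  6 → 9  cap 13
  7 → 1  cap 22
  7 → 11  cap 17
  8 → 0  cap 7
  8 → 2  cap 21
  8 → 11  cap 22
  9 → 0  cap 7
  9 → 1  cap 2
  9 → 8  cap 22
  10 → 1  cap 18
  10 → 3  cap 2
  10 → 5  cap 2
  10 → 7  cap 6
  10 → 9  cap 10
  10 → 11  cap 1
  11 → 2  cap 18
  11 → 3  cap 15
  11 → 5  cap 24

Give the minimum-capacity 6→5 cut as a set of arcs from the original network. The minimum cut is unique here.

augment #1: 6→4→2→5 push 6
augment #2: 6→1→0→2→5 push 6
augment #3: 6→9→0→11→5 push 7
augment #4: 6→9→8→2→5 push 6
max flow = 25; residual-reachable set from 6 gives S-side
cut edges (S→T): {(1,0), (6,4), (6,9)} total cap 25

Min-cut arcs: {(1,0), (6,4), (6,9)} (total capacity 25)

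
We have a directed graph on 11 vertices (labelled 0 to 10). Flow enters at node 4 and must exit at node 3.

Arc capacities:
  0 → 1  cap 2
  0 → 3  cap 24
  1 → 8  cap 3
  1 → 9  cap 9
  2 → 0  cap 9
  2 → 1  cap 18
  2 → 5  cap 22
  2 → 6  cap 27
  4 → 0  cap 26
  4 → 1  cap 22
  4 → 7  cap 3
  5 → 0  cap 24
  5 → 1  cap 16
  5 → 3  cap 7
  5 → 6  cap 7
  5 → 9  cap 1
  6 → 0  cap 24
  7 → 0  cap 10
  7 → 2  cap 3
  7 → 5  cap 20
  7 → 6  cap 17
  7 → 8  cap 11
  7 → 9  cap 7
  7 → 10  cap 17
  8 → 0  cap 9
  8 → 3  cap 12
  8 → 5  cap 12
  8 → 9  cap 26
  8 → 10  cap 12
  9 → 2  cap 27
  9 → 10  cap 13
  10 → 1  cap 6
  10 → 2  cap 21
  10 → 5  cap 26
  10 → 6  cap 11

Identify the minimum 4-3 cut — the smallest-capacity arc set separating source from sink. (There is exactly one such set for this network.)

augment #1: 4→0→3 push 24
augment #2: 4→1→8→3 push 3
augment #3: 4→7→5→3 push 3
augment #4: 4→1→9→2→5→3 push 4
augment #5: 4→1→9→2→5→7→8→3 push 3
max flow = 37; residual-reachable set from 4 gives S-side
cut edges (S→T): {(0,3), (1,8), (4,7), (5,3)} total cap 37

Min-cut arcs: {(0,3), (1,8), (4,7), (5,3)} (total capacity 37)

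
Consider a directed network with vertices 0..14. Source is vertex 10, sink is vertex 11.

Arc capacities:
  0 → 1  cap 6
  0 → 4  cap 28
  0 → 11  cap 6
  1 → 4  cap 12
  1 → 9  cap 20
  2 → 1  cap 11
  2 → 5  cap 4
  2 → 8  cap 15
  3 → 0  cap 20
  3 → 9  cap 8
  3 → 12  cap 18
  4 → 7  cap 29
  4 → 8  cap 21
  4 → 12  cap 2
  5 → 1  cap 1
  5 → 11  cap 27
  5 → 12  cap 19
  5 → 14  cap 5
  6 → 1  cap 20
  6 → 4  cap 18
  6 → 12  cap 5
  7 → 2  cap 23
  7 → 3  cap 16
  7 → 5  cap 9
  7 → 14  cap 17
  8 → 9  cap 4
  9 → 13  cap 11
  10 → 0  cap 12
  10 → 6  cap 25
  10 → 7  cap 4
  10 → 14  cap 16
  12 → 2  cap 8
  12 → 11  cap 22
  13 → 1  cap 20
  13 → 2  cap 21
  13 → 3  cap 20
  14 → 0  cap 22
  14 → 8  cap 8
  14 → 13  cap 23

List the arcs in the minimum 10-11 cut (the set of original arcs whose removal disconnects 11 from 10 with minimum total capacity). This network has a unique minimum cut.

augment #1: 10→0→11 push 6
augment #2: 10→6→12→11 push 5
augment #3: 10→7→5→11 push 4
augment #4: 10→0→4→12→11 push 2
augment #5: 10→0→4→7→5→11 push 4
augment #6: 10→6→4→7→5→11 push 1
augment #7: 10→14→13→2→5→11 push 4
augment #8: 10→14→13→3→12→11 push 12
augment #9: 10→6→4→7→3→12→11 push 3
max flow = 41; residual-reachable set from 10 gives S-side
cut edges (S→T): {(0,11), (2,5), (7,5), (12,11)} total cap 41

Min-cut arcs: {(0,11), (2,5), (7,5), (12,11)} (total capacity 41)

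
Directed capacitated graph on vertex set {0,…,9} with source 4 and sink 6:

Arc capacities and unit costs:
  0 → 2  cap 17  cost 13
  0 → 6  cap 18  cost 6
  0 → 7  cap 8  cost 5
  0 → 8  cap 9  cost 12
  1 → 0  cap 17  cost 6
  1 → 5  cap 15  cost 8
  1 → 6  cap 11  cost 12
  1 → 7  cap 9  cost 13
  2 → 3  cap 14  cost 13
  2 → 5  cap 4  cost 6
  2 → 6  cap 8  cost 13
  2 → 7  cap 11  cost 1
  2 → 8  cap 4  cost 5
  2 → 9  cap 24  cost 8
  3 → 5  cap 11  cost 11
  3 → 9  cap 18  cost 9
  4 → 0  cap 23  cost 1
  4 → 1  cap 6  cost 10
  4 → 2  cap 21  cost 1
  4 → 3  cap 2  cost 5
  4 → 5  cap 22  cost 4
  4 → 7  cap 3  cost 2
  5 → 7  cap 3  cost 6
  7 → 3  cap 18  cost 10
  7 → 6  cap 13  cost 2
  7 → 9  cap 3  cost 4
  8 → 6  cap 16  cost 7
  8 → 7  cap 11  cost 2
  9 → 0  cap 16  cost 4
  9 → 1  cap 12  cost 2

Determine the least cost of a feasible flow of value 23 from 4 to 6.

Minimum cost for 23 units: 122

shortest-cost path #1: 4→7→6 push 3 @ unit cost 4 (adds 12)
shortest-cost path #2: 4→2→7→6 push 10 @ unit cost 4 (adds 40)
shortest-cost path #3: 4→0→6 push 10 @ unit cost 7 (adds 70)
total cost = 122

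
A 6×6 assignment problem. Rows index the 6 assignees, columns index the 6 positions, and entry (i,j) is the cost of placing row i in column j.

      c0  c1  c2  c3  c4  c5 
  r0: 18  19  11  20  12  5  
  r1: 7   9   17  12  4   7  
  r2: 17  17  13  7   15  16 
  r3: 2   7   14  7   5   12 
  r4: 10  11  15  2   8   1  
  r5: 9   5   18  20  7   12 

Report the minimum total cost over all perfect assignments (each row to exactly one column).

optimal assignment: row0→col2 (cost 11), row1→col4 (cost 4), row2→col3 (cost 7), row3→col0 (cost 2), row4→col5 (cost 1), row5→col1 (cost 5)
total = 11 + 4 + 7 + 2 + 1 + 5 = 30

Minimum assignment cost: 30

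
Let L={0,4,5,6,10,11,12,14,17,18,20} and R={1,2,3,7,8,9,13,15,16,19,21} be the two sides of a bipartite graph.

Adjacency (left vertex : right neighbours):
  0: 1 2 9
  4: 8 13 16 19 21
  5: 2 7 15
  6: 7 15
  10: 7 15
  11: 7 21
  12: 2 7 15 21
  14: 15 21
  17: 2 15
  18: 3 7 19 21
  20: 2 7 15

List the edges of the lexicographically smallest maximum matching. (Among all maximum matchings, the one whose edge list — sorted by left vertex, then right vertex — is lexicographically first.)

Lex-smallest maximum matching: {(0,1), (4,8), (5,2), (6,7), (10,15), (11,21), (18,3)}

|M| = 7 (so the lex-smallest maximum matching has 7 edges)
process left vertices in ascending order; for each, take the smallest-labelled available neighbour that still permits 7 edges overall, or leave it unmatched if none does
lex-smallest matching: {0-1, 4-8, 5-2, 6-7, 10-15, 11-21, 18-3}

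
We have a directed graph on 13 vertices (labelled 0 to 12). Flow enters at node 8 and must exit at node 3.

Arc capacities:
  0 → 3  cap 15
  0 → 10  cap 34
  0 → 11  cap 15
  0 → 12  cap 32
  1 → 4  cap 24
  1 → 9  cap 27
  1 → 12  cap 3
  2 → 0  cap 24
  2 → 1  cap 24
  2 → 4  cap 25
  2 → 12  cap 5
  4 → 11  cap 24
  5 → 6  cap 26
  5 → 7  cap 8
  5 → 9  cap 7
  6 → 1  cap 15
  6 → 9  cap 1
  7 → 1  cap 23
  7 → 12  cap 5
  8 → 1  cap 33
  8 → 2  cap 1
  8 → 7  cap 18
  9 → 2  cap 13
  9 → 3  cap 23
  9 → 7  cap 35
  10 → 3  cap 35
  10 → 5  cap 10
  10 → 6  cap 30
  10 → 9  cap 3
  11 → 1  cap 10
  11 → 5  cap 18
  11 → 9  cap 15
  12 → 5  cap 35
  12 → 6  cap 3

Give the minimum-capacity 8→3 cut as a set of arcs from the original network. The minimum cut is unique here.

Min-cut arcs: {(8,2), (9,2), (9,3)} (total capacity 37)

augment #1: 8→1→9→3 push 23
augment #2: 8→2→0→3 push 1
augment #3: 8→1→9→2→0→3 push 4
augment #4: 8→1→4→11→9→2→0→3 push 6
augment #5: 8→7→12→5→9→2→0→3 push 3
max flow = 37; residual-reachable set from 8 gives S-side
cut edges (S→T): {(8,2), (9,2), (9,3)} total cap 37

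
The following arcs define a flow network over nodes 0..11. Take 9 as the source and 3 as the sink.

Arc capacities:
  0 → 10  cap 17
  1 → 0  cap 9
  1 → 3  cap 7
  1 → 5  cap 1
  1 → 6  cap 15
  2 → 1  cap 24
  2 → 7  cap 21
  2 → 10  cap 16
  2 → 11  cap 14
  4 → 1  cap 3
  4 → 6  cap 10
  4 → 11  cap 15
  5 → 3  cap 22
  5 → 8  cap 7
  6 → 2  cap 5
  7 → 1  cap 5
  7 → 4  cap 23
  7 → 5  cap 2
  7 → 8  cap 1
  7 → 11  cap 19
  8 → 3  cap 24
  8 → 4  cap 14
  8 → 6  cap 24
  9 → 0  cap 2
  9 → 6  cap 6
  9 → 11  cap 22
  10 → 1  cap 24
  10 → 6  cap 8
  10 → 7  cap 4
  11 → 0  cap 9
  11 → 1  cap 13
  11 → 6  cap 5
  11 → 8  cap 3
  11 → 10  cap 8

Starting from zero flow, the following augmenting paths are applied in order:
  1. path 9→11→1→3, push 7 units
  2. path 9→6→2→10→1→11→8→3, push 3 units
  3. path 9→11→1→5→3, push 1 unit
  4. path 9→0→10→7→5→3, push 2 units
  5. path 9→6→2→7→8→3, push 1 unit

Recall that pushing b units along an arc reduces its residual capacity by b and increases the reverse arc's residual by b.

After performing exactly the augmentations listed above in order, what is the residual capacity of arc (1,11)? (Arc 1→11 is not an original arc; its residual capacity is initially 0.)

Residual capacity of (1,11): 5

after path 1 (9→11→1→3, push 7): res(1,11)=7
after path 2 (9→6→2→10→1→11→8→3, push 3): res(1,11)=4
after path 3 (9→11→1→5→3, push 1): res(1,11)=5
after path 4 (9→0→10→7→5→3, push 2): res(1,11)=5
after path 5 (9→6→2→7→8→3, push 1): res(1,11)=5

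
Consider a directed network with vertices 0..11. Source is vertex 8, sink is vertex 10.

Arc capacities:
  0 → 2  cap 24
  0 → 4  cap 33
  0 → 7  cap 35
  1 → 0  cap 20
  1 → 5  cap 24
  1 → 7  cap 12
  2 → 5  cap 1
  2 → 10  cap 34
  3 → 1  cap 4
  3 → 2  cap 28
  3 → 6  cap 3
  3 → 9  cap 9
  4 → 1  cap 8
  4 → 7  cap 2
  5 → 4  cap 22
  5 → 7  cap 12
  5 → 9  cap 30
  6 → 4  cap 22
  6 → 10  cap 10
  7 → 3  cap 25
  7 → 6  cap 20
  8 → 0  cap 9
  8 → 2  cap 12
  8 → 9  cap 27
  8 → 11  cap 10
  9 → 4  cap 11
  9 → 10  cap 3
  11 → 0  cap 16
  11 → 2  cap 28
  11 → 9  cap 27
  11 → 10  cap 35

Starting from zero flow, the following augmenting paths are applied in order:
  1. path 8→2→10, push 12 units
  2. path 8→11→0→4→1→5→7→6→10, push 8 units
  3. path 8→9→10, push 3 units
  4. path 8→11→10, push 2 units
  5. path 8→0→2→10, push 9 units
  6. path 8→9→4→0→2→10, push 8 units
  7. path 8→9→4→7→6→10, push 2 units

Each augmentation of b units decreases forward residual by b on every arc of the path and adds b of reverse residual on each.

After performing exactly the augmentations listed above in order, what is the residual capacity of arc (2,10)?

after path 1 (8→2→10, push 12): res(2,10)=22
after path 2 (8→11→0→4→1→5→7→6→10, push 8): res(2,10)=22
after path 3 (8→9→10, push 3): res(2,10)=22
after path 4 (8→11→10, push 2): res(2,10)=22
after path 5 (8→0→2→10, push 9): res(2,10)=13
after path 6 (8→9→4→0→2→10, push 8): res(2,10)=5
after path 7 (8→9→4→7→6→10, push 2): res(2,10)=5

Residual capacity of (2,10): 5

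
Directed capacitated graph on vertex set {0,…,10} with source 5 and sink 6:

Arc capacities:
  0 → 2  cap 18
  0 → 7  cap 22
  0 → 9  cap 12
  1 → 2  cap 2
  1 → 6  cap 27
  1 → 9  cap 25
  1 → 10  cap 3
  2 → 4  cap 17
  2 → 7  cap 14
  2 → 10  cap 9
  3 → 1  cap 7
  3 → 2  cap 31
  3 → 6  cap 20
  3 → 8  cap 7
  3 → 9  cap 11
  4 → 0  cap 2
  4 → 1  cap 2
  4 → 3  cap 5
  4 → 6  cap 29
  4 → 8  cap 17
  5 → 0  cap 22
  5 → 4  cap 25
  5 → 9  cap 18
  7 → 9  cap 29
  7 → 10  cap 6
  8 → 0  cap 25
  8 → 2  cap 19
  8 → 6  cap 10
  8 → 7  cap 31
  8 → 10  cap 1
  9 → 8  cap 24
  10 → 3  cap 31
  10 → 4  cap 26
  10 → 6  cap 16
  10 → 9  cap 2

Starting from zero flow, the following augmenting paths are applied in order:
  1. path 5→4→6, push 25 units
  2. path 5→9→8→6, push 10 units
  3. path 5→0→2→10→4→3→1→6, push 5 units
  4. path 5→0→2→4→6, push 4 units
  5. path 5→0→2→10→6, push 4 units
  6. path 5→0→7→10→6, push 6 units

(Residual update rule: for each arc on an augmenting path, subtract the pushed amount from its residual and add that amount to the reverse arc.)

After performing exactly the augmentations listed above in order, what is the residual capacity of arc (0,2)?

Residual capacity of (0,2): 5

after path 1 (5→4→6, push 25): res(0,2)=18
after path 2 (5→9→8→6, push 10): res(0,2)=18
after path 3 (5→0→2→10→4→3→1→6, push 5): res(0,2)=13
after path 4 (5→0→2→4→6, push 4): res(0,2)=9
after path 5 (5→0→2→10→6, push 4): res(0,2)=5
after path 6 (5→0→7→10→6, push 6): res(0,2)=5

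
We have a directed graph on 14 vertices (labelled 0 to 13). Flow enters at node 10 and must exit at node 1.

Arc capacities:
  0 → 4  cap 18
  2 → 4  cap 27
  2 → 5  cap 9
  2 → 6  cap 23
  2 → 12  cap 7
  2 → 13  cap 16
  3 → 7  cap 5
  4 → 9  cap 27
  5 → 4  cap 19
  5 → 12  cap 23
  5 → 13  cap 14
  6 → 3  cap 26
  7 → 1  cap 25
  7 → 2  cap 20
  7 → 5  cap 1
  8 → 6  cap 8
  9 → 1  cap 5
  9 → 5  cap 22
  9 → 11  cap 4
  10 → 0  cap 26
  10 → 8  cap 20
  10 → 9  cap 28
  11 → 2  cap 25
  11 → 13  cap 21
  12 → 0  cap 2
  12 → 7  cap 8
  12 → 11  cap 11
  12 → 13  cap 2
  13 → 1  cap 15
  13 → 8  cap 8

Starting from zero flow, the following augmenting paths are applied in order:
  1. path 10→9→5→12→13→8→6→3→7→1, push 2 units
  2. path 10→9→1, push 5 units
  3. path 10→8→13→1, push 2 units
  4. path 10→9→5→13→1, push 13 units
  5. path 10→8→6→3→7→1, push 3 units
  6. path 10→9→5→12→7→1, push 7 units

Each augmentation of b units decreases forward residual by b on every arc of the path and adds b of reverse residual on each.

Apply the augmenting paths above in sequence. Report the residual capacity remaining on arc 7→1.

after path 1 (10→9→5→12→13→8→6→3→7→1, push 2): res(7,1)=23
after path 2 (10→9→1, push 5): res(7,1)=23
after path 3 (10→8→13→1, push 2): res(7,1)=23
after path 4 (10→9→5→13→1, push 13): res(7,1)=23
after path 5 (10→8→6→3→7→1, push 3): res(7,1)=20
after path 6 (10→9→5→12→7→1, push 7): res(7,1)=13

Residual capacity of (7,1): 13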